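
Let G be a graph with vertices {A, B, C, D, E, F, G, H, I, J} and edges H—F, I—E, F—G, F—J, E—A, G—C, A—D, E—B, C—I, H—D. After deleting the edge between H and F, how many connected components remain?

1

H and F are still connected via H-D-A-E-I-C-G-F, so the component count stays at 1.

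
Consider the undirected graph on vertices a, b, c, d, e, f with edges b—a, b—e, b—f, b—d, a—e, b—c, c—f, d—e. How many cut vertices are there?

1

Removing b increases the component count from 1 to 2, so b is a cut vertex.
By contrast removing d leaves 1 component; it is not a cut vertex. No other vertex is a cut vertex either.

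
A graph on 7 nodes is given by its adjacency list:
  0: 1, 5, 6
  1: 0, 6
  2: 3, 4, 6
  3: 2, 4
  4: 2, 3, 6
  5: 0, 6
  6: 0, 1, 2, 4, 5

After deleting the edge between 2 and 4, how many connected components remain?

2 and 4 are still connected via 2-6-4, so the component count stays at 1.

1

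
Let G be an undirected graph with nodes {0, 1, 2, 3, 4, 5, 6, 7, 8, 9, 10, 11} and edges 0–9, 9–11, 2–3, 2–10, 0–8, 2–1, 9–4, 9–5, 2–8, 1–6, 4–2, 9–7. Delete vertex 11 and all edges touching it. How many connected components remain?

With 11 gone, the remaining components are: {0, 1, 2, 3, 4, 5, 6, 7, 8, 9, 10}.
That is 1 component.

1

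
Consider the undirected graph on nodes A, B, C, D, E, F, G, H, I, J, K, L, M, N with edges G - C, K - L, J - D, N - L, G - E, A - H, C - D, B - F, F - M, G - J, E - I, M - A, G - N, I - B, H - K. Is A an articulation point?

No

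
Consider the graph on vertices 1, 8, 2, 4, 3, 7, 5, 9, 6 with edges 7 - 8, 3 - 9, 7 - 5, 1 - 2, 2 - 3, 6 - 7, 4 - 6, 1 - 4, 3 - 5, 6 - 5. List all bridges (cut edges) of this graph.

3-9, 7-8

The edges on the cycle 1-2-3-5-7-6-4-1 are not bridges since each lies on that cycle.
But removing 8 - 7 disconnects 8 from 7; removing 3 - 9 disconnects 3 from 9 — these are bridges.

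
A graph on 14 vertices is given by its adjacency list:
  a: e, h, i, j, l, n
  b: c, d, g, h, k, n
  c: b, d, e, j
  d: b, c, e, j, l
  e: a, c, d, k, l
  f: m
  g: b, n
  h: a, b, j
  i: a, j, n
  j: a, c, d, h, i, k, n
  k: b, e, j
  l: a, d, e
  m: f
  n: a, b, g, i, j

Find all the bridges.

f-m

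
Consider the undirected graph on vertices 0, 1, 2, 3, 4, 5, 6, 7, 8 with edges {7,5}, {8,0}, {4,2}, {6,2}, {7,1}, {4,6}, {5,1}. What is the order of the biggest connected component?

3 is isolated — a component by itself.
Starting from 0 we can reach 0, 8. That is one component of size 2.
Starting from 2 we can reach 2, 4, 6. That is one component of size 3.
Starting from 1 we can reach 1, 5, 7. That is one component of size 3.
The largest has 3 vertices.

3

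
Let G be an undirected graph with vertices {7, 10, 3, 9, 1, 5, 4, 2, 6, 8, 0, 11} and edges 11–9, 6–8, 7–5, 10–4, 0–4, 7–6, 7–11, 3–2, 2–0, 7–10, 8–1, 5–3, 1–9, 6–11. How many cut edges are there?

The edges on the cycle 7-6-8-1-9-11-7 are not bridges since each lies on that cycle.
Every edge lies on some cycle, so there are no bridges.

0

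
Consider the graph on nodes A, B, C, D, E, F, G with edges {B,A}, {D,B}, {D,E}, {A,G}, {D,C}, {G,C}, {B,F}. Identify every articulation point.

B, D

Removing B increases the component count from 1 to 2, so B is a cut vertex.
Removing D increases the component count from 1 to 2, so D is a cut vertex.
By contrast removing C leaves 1 component; it is not a cut vertex. No other vertex is a cut vertex either.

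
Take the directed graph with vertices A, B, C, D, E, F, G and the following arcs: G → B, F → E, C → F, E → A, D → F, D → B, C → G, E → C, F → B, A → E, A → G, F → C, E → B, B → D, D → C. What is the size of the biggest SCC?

7

{A, B, C, D, E, F, G} are all mutually reachable — one SCC of size 7.
The largest has 7 vertices.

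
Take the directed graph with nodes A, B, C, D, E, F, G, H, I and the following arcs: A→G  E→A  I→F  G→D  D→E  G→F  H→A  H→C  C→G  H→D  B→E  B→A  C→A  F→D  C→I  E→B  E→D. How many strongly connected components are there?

4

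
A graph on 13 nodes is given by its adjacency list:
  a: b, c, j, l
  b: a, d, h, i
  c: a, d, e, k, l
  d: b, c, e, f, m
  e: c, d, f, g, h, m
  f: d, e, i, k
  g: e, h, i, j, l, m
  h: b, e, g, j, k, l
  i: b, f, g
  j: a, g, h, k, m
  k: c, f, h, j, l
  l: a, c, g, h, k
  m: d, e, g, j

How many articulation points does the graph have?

0

Removing b, for instance, still leaves 1 component. No single vertex removal increases the component count — the graph has no articulation points.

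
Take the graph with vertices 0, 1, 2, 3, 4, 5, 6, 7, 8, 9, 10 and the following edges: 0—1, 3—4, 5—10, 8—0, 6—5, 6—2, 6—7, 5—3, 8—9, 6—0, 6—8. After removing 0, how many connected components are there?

2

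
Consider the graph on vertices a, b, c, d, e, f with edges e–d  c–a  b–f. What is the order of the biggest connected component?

2

Starting from b we can reach b, f. That is one component of size 2.
Starting from d we can reach d, e. That is one component of size 2.
Starting from a we can reach a, c. That is one component of size 2.
The largest has 2 vertices.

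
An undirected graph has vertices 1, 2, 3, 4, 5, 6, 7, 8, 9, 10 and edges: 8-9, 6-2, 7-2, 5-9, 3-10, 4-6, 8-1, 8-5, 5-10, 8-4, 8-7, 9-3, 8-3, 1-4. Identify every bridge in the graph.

none

The edges on the cycle 8-5-10-3-8 are not bridges since each lies on that cycle.
Every edge lies on some cycle, so there are no bridges.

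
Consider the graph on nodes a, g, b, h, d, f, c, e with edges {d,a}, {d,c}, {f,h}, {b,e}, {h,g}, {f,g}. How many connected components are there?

3

Starting from b we can reach b, e. That is one component of size 2.
Starting from f we can reach f, g, h. That is one component of size 3.
Starting from a we can reach a, c, d. That is one component of size 3.
Total: 3 components.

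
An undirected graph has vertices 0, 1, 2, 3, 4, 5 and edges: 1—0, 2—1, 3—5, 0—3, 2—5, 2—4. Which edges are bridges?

2-4

The edges on the cycle 2-1-0-3-5-2 are not bridges since each lies on that cycle.
But removing 2—4 disconnects 2 from 4 — this is a bridge.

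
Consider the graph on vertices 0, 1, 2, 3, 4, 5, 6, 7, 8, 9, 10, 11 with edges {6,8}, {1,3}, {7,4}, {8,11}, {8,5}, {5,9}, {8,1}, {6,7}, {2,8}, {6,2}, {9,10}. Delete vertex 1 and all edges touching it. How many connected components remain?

With 1 gone, the remaining components are: {0}; {3}; {2, 4, 5, 6, 7, 8, 9, 10, 11}.
That is 3 components.

3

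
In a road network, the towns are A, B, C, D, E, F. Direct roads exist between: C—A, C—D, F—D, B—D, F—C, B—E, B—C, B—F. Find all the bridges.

The edges on the cycle B-F-C-B are not bridges since each lies on that cycle.
But removing A—C disconnects A from C; removing E—B disconnects E from B — these are bridges.

A-C, B-E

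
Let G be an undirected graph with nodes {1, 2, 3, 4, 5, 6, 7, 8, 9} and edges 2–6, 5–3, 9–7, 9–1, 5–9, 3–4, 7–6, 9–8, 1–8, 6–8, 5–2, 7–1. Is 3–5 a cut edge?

Yes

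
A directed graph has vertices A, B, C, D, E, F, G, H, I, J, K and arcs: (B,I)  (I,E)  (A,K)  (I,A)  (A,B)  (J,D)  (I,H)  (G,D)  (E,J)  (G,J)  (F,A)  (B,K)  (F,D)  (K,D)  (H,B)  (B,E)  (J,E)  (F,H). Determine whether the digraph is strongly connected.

No

There is no directed path from K to J, so the graph is not strongly connected.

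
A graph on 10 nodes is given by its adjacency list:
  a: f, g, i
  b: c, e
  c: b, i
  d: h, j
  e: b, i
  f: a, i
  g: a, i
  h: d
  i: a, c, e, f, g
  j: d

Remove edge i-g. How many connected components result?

i and g are still connected via i-a-g, so the component count stays at 2.

2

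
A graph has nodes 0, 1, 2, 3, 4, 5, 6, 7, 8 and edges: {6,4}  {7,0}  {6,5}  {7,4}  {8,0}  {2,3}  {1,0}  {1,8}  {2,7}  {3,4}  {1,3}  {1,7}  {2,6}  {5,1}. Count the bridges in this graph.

0

The edges on the cycle 6-5-1-7-4-6 are not bridges since each lies on that cycle.
Every edge lies on some cycle, so there are no bridges.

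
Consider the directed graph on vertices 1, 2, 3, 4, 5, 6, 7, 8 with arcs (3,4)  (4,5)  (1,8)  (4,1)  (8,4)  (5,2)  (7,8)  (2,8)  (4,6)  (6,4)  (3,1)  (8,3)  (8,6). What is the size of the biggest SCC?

{1, 2, 3, 4, 5, 6, 8} are all mutually reachable — one SCC of size 7.
{7} is an SCC by itself.
The largest has 7 vertices.

7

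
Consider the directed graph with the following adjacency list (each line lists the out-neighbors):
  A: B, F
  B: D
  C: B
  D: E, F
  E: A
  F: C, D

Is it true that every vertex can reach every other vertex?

From A we can reach every vertex (A, B, C, D, E, F), and every vertex can reach A (A, B, C, D, E, F). So the whole graph is one strongly connected component.

Yes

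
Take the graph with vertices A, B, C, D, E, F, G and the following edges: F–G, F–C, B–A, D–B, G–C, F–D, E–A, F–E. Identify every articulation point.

F

Removing F increases the component count from 1 to 2, so F is a cut vertex.
By contrast removing G leaves 1 component; it is not a cut vertex. No other vertex is a cut vertex either.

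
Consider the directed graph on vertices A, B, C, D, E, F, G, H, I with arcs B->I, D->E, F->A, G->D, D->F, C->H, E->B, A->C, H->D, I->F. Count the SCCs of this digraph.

{A, B, C, D, E, F, H, I} are all mutually reachable — one SCC of size 8.
{G} is an SCC by itself.
That gives 2 strongly connected components.

2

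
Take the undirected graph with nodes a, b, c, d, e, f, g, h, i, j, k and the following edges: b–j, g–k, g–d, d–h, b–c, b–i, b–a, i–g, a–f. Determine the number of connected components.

e is isolated — a component by itself.
Starting from a we can reach a, b, c, d, f, g, h, i, j, k. That is one component of size 10.
Total: 2 components.

2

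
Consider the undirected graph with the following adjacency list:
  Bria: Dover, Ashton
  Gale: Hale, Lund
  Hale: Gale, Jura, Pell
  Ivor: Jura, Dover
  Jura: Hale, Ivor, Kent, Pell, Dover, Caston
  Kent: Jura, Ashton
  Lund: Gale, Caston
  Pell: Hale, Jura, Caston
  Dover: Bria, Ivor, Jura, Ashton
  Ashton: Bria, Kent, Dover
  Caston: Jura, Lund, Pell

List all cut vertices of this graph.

Removing Jura increases the component count from 1 to 2, so Jura is a cut vertex.
By contrast removing Bria leaves 1 component; it is not a cut vertex. No other vertex is a cut vertex either.

Jura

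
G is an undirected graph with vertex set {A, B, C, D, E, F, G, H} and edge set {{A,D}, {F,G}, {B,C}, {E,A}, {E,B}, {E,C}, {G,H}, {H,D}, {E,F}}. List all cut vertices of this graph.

Removing E increases the component count from 1 to 2, so E is a cut vertex.
By contrast removing D leaves 1 component; it is not a cut vertex. No other vertex is a cut vertex either.

E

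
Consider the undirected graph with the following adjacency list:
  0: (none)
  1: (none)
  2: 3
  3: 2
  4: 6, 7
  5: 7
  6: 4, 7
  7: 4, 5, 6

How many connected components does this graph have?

4

0 is isolated — a component by itself.
1 is isolated — a component by itself.
Starting from 2 we can reach 2, 3. That is one component of size 2.
Starting from 4 we can reach 4, 5, 6, 7. That is one component of size 4.
Total: 4 components.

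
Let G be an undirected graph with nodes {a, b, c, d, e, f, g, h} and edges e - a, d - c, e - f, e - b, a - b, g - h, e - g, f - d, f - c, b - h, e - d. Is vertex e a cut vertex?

Yes

Deleting e raises the number of components from 1 to 2, so e is a cut vertex.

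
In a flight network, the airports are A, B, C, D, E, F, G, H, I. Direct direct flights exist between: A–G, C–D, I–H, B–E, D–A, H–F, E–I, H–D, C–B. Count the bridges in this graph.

The edges on the cycle C-B-E-I-H-D-C are not bridges since each lies on that cycle.
But removing H–F disconnects H from F; removing D–A disconnects D from A; removing G–A disconnects G from A — these are bridges.
That makes 3 bridges.

3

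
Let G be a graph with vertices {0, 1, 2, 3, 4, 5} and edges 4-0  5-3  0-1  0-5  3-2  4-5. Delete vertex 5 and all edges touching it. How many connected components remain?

With 5 gone, the remaining components are: {2, 3}; {0, 1, 4}.
That is 2 components.

2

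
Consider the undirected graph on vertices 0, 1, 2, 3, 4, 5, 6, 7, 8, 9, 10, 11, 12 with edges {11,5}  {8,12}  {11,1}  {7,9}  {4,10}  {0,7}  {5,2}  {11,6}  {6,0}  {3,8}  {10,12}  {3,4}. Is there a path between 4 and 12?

Yes

From 4 we can reach 3, 4, 8, 10, 12, which includes 12.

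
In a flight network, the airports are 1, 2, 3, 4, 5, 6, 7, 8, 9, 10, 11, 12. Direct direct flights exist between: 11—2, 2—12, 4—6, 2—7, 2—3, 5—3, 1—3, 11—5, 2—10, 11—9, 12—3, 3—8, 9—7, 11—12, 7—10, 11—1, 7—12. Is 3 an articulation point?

Yes

Deleting 3 raises the number of components from 2 to 3, so 3 is a cut vertex.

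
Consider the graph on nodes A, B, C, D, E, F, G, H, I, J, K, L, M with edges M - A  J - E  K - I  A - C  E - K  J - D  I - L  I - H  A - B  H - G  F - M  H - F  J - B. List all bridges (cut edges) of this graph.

The edges on the cycle J-E-K-I-H-F-M-A-B-J are not bridges since each lies on that cycle.
But removing G - H disconnects G from H; removing J - D disconnects J from D; removing L - I disconnects L from I; removing C - A disconnects C from A — these are bridges.

A-C, D-J, G-H, I-L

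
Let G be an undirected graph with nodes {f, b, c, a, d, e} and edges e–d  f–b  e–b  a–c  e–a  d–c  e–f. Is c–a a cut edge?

After removing c–a, the path c-d-e-a still connects them, so the edge is not a bridge.

No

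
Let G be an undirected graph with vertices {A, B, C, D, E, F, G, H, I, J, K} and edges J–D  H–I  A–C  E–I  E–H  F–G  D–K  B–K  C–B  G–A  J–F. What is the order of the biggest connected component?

8

Starting from E we can reach E, H, I. That is one component of size 3.
Starting from A we can reach A, B, C, D, F, G, J, K. That is one component of size 8.
The largest has 8 vertices.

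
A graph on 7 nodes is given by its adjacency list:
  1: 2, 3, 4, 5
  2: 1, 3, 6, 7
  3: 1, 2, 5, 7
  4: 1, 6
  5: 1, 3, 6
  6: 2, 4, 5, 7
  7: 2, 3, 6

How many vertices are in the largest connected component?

7

Starting from 1 we can reach 1, 2, 3, 4, 5, 6, 7. That is one component of size 7.
The largest has 7 vertices.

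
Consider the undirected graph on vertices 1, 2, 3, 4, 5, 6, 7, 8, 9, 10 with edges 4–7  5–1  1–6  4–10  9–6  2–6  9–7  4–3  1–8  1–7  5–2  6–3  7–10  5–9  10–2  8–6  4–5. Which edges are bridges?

none

The edges on the cycle 5-9-7-1-5 are not bridges since each lies on that cycle.
Every edge lies on some cycle, so there are no bridges.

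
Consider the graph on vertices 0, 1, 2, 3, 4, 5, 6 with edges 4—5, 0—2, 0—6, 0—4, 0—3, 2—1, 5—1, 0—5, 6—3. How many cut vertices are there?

Removing 0 increases the component count from 1 to 2, so 0 is a cut vertex.
By contrast removing 5 leaves 1 component; it is not a cut vertex. No other vertex is a cut vertex either.

1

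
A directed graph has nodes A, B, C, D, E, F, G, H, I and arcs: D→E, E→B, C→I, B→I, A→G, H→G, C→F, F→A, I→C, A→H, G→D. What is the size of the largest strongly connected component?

{A, B, C, D, E, F, G, H, I} are all mutually reachable — one SCC of size 9.
The largest has 9 vertices.

9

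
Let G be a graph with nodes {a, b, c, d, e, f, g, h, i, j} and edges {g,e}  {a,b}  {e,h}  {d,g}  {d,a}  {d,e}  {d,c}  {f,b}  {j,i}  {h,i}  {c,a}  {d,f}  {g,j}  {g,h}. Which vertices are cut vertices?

d

Removing d increases the component count from 1 to 2, so d is a cut vertex.
By contrast removing e leaves 1 component; it is not a cut vertex. No other vertex is a cut vertex either.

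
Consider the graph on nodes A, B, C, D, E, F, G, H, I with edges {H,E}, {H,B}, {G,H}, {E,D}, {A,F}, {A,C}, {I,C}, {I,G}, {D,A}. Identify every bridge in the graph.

The edges on the cycle I-G-H-E-D-A-C-I are not bridges since each lies on that cycle.
But removing F–A disconnects F from A; removing H–B disconnects H from B — these are bridges.

A-F, B-H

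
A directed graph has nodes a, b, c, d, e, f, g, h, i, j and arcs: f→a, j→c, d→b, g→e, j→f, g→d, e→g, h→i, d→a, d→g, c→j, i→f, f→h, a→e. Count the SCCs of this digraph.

{a, d, e, g} are all mutually reachable — one SCC of size 4.
{f, h, i} are all mutually reachable — one SCC of size 3.
{c, j} are all mutually reachable — one SCC of size 2.
{b} is an SCC by itself.
That gives 4 strongly connected components.

4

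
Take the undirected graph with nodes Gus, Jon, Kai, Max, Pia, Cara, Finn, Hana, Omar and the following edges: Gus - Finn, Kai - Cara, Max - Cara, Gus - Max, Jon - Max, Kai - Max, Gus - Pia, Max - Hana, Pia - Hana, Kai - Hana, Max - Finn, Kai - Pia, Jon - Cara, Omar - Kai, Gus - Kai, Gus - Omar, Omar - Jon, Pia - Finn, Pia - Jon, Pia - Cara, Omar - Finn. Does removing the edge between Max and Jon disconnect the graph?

After removing Max - Jon, the path Max-Cara-Jon still connects them, so the edge is not a bridge.

No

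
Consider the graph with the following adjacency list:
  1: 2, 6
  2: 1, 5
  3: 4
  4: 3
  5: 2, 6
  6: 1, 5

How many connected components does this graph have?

2

Starting from 3 we can reach 3, 4. That is one component of size 2.
Starting from 1 we can reach 1, 2, 5, 6. That is one component of size 4.
Total: 2 components.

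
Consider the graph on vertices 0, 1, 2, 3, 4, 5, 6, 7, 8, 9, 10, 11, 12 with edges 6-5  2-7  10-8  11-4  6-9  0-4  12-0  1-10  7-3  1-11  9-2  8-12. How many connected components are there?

Starting from 2 we can reach 2, 3, 5, 6, 7, 9. That is one component of size 6.
Starting from 0 we can reach 0, 1, 4, 8, 10, 11, 12. That is one component of size 7.
Total: 2 components.

2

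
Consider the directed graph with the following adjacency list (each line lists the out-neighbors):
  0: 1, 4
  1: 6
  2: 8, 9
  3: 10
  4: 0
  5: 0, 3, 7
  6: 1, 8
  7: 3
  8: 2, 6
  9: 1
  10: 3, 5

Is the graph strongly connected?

No

There is no directed path from 1 to 0, so the graph is not strongly connected.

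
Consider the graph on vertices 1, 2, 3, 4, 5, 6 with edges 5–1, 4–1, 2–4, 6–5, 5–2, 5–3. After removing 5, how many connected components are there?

3

With 5 gone, the remaining components are: {3}; {6}; {1, 2, 4}.
That is 3 components.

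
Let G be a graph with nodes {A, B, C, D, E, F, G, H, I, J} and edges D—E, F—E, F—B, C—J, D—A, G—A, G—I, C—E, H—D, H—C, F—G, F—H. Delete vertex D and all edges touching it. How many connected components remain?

With D gone, the remaining components are: {A, B, C, E, F, G, H, I, J}.
That is 1 component.

1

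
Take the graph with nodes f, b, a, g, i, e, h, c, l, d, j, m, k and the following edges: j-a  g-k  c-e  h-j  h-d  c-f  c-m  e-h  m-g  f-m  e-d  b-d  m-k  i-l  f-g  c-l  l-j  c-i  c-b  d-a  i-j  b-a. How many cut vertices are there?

Removing c increases the component count from 1 to 2, so c is a cut vertex.
By contrast removing b leaves 1 component; it is not a cut vertex. No other vertex is a cut vertex either.

1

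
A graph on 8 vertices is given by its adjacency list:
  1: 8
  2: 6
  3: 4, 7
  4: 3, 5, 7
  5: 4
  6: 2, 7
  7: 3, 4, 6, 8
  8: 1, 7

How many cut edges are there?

5

The edges on the cycle 4-7-3-4 are not bridges since each lies on that cycle.
But removing 8-1 disconnects 8 from 1; removing 6-2 disconnects 6 from 2; removing 4-5 disconnects 4 from 5; removing 7-6 disconnects 7 from 6 — these are bridges.
In total 5 edges are bridges.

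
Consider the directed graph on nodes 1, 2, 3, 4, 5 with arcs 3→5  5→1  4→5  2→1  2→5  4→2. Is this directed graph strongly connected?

There is no directed path from 1 to 2, so the graph is not strongly connected.

No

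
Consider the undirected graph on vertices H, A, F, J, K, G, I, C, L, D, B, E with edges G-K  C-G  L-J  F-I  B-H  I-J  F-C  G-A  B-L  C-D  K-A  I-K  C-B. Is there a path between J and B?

Yes

From J we can reach A, B, C, D, F, G, H, I, J, K, L, which includes B.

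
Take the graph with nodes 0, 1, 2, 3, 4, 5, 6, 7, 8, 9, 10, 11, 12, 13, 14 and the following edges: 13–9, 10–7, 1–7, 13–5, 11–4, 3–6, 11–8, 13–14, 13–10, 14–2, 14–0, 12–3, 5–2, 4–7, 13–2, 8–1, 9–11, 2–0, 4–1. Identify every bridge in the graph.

The edges on the cycle 11-8-1-4-11 are not bridges since each lies on that cycle.
But removing 3–6 disconnects 3 from 6; removing 12–3 disconnects 12 from 3 — these are bridges.

12-3, 3-6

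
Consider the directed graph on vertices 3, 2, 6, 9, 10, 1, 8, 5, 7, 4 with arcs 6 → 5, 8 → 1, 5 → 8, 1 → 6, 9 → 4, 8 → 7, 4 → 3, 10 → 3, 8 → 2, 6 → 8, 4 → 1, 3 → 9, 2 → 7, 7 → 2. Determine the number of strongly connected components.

4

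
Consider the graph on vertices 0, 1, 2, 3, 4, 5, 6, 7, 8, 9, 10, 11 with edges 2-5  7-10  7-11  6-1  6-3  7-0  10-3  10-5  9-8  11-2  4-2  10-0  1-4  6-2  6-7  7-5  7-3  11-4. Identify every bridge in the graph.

The edges on the cycle 7-10-3-7 are not bridges since each lies on that cycle.
But removing 9-8 disconnects 9 from 8 — this is a bridge.

8-9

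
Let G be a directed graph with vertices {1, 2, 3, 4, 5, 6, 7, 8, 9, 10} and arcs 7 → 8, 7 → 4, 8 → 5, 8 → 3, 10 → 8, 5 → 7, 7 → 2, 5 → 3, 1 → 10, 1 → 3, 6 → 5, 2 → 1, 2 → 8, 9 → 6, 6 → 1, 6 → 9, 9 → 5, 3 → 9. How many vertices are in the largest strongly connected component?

{1, 2, 3, 5, 6, 7, 8, 9, 10} are all mutually reachable — one SCC of size 9.
{4} is an SCC by itself.
The largest has 9 vertices.

9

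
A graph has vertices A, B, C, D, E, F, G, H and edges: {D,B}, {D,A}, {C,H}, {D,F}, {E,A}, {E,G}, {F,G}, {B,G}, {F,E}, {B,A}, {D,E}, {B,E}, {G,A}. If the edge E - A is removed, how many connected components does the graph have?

E and A are still connected via E-D-A, so the component count stays at 2.

2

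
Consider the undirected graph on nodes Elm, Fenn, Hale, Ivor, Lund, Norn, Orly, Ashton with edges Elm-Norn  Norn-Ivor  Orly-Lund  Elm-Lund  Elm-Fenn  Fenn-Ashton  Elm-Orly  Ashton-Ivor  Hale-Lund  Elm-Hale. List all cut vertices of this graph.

Removing Elm increases the component count from 1 to 2, so Elm is a cut vertex.
By contrast removing Lund leaves 1 component; it is not a cut vertex. No other vertex is a cut vertex either.

Elm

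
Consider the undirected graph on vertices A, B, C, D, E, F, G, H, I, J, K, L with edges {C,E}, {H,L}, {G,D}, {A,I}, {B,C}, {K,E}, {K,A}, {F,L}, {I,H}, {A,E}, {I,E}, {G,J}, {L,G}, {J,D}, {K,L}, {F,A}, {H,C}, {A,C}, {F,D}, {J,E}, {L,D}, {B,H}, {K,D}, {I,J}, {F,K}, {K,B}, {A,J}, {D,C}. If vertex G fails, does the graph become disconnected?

Deleting G leaves 1 component (was 1) (its neighbors D, J, L remain connected to each other), so G is not a cut vertex.

No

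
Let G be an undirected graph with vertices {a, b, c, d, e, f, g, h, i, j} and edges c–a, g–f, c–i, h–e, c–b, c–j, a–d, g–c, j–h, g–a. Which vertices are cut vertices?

Removing a increases the component count from 1 to 2, so a is a cut vertex.
Removing c increases the component count from 1 to 4, so c is a cut vertex.
Removing g increases the component count from 1 to 2, so g is a cut vertex.
Likewise h, j are cut vertices.
By contrast removing b leaves 1 component; it is not a cut vertex. No other vertex is a cut vertex either.

a, c, g, h, j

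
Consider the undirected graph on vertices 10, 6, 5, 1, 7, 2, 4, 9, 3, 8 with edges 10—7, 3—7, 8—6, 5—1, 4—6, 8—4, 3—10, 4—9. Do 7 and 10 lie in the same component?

Yes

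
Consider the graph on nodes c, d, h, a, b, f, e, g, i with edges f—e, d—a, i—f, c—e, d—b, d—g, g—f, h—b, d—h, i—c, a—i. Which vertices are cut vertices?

Removing d increases the component count from 1 to 2, so d is a cut vertex.
By contrast removing g leaves 1 component; it is not a cut vertex. No other vertex is a cut vertex either.

d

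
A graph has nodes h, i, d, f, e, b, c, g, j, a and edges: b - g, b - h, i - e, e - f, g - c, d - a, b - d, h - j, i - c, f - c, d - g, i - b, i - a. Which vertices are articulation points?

Removing b increases the component count from 1 to 2, so b is a cut vertex.
Removing h increases the component count from 1 to 2, so h is a cut vertex.
By contrast removing g leaves 1 component; it is not a cut vertex. No other vertex is a cut vertex either.

b, h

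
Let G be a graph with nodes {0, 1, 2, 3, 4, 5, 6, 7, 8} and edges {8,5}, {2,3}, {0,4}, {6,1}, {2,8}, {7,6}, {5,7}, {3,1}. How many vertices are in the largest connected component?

7

Starting from 0 we can reach 0, 4. That is one component of size 2.
Starting from 1 we can reach 1, 2, 3, 5, 6, 7, 8. That is one component of size 7.
The largest has 7 vertices.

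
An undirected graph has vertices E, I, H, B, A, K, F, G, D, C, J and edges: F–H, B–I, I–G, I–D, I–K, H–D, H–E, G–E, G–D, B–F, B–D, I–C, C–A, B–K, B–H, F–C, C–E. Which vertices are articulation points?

C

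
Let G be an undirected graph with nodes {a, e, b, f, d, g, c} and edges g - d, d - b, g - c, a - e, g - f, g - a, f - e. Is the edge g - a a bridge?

No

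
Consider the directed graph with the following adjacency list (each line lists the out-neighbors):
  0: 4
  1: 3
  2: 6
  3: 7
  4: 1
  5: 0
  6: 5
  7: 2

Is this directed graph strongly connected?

Yes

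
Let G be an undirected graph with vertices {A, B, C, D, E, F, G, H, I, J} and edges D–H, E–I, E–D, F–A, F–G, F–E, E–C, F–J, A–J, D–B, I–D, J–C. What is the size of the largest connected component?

10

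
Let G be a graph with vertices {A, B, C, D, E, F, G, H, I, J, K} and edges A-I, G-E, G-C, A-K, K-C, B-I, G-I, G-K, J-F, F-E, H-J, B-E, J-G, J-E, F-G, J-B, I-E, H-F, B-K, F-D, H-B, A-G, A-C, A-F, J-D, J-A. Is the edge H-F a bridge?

After removing H-F, the path H-J-F still connects them, so the edge is not a bridge.

No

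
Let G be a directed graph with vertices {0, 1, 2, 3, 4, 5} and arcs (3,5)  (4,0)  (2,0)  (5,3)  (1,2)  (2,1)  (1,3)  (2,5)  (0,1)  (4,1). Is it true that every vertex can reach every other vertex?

No

There is no directed path from 5 to 4, so the graph is not strongly connected.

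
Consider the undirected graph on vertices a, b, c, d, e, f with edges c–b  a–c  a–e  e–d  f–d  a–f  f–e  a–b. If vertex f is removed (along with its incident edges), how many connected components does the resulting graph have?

1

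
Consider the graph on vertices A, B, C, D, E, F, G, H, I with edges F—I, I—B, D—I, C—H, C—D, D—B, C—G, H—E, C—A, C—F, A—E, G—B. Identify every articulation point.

Removing C increases the component count from 1 to 2, so C is a cut vertex.
By contrast removing B leaves 1 component; it is not a cut vertex. No other vertex is a cut vertex either.

C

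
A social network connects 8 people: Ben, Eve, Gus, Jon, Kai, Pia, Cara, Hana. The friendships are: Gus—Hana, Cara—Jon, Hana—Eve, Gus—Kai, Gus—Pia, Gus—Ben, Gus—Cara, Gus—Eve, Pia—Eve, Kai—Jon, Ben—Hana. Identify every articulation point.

Gus

Removing Gus increases the component count from 1 to 2, so Gus is a cut vertex.
By contrast removing Cara leaves 1 component; it is not a cut vertex. No other vertex is a cut vertex either.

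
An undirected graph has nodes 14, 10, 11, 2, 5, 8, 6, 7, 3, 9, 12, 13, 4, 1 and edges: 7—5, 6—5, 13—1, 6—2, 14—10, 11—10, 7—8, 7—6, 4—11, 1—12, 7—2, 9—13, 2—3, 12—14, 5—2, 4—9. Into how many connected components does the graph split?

2

Starting from 2 we can reach 2, 3, 5, 6, 7, 8. That is one component of size 6.
Starting from 1 we can reach 1, 4, 9, 10, 11, 12, 13, 14. That is one component of size 8.
Total: 2 components.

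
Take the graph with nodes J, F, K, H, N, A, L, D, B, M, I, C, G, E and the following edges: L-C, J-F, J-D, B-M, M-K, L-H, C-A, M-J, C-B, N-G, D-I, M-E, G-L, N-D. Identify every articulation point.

Removing C increases the component count from 1 to 2, so C is a cut vertex.
Removing D increases the component count from 1 to 2, so D is a cut vertex.
Removing J increases the component count from 1 to 2, so J is a cut vertex.
Likewise L, M are cut vertices.
By contrast removing K leaves 1 component; it is not a cut vertex. No other vertex is a cut vertex either.

C, D, J, L, M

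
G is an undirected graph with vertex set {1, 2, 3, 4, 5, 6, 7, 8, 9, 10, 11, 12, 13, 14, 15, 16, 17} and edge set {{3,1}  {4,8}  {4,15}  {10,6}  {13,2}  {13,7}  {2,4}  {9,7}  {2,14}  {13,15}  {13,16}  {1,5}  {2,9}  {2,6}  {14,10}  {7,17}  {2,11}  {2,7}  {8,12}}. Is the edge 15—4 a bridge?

No

After removing 15—4, the path 15-13-2-4 still connects them, so the edge is not a bridge.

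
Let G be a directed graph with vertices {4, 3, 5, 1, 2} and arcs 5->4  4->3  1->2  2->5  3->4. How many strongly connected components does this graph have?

4

{3, 4} are all mutually reachable — one SCC of size 2.
{5} is an SCC by itself.
{2} is an SCC by itself.
{1} is an SCC by itself.
That gives 4 strongly connected components.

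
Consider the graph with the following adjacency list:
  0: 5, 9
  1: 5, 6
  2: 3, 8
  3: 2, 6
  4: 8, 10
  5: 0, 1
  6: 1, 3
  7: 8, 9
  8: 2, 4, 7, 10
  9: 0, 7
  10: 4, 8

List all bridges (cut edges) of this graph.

none

The edges on the cycle 8-10-4-8 are not bridges since each lies on that cycle.
Every edge lies on some cycle, so there are no bridges.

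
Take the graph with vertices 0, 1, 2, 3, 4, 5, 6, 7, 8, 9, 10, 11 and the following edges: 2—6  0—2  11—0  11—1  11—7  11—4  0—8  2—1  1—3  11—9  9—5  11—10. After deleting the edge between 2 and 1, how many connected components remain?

2 and 1 are still connected via 2-0-11-1, so the component count stays at 1.

1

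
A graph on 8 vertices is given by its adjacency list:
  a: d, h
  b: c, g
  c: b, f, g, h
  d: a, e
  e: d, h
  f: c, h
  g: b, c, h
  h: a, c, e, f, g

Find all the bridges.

The edges on the cycle h-a-d-e-h are not bridges since each lies on that cycle.
Every edge lies on some cycle, so there are no bridges.

none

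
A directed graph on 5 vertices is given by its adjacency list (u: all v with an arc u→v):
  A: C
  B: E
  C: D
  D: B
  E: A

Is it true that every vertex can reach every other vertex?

From C we can reach every vertex (A, B, C, D, E), and every vertex can reach C (A, B, C, D, E). So the whole graph is one strongly connected component.

Yes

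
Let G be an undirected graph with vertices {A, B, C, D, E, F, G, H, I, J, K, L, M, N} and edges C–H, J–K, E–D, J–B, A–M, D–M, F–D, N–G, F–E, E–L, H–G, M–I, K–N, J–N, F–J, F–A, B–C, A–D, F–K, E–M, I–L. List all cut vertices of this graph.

Removing F increases the component count from 1 to 2, so F is a cut vertex.
By contrast removing K leaves 1 component; it is not a cut vertex. No other vertex is a cut vertex either.

F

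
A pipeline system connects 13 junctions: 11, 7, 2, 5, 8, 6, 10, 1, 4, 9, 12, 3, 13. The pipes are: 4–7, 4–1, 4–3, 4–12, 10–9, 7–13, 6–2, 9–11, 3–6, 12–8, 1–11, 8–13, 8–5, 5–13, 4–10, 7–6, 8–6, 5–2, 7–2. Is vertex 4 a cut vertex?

Yes

Deleting 4 raises the number of components from 1 to 2, so 4 is a cut vertex.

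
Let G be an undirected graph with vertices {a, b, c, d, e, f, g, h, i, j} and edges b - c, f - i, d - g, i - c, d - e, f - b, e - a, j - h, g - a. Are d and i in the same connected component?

No

The component containing d is {a, d, e, g}, and i is not in it.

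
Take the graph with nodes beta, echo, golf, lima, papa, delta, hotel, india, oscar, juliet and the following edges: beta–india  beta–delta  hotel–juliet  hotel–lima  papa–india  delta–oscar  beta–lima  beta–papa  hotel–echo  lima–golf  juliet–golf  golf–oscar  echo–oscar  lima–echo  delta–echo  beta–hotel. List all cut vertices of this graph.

Removing beta increases the component count from 1 to 2, so beta is a cut vertex.
By contrast removing oscar leaves 1 component; it is not a cut vertex. No other vertex is a cut vertex either.

beta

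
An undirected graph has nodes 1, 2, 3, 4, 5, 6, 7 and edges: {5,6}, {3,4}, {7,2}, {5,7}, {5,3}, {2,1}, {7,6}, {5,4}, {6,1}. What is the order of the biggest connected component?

7

Starting from 1 we can reach 1, 2, 3, 4, 5, 6, 7. That is one component of size 7.
The largest has 7 vertices.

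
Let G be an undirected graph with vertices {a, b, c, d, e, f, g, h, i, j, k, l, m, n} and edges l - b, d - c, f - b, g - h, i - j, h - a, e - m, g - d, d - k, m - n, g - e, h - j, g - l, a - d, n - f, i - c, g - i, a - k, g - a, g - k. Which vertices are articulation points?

g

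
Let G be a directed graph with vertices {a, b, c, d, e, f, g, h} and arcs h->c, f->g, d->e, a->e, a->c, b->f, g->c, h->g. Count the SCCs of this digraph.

8

{b} is an SCC by itself.
{g} is an SCC by itself.
{a} is an SCC by itself.
{e} is an SCC by itself.
{h} is an SCC by itself.
(and 3 more singleton SCCs)
That gives 8 strongly connected components.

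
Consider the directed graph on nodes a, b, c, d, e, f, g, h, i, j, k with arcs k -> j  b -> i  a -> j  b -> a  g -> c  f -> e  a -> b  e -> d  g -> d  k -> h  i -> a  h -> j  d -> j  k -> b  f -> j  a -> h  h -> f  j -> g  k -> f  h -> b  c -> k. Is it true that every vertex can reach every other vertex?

Yes

From f we can reach every vertex (a, b, c, d, e, f, g, h, i, j, k), and every vertex can reach f (a, b, c, d, e, f, g, h, i, j, k). So the whole graph is one strongly connected component.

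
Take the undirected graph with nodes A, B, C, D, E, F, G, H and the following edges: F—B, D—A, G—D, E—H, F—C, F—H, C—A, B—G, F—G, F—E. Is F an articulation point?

Yes

Deleting F raises the number of components from 1 to 2, so F is a cut vertex.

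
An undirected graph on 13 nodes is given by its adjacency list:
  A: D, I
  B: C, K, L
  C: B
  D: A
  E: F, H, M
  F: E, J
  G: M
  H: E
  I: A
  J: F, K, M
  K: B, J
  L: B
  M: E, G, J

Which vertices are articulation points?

A, B, E, J, K, M

Removing A increases the component count from 2 to 3, so A is a cut vertex.
Removing B increases the component count from 2 to 4, so B is a cut vertex.
Removing E increases the component count from 2 to 3, so E is a cut vertex.
Likewise J, K, M are cut vertices.
By contrast removing D leaves 2 components; it is not a cut vertex. No other vertex is a cut vertex either.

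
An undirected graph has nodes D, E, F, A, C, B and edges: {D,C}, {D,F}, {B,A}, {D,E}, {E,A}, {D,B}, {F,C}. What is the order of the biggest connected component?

6

Starting from A we can reach A, B, C, D, E, F. That is one component of size 6.
The largest has 6 vertices.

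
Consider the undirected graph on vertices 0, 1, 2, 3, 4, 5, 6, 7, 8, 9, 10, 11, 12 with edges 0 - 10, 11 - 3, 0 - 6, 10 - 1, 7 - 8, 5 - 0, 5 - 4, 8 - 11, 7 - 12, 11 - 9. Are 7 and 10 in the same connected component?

No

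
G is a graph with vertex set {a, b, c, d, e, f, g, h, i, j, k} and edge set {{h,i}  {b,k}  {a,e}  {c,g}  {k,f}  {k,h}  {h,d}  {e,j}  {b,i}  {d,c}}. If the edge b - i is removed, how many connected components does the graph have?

b and i are still connected via b-k-h-i, so the component count stays at 2.

2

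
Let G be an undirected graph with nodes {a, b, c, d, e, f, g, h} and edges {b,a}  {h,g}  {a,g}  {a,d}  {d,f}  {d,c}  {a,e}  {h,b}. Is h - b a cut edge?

No

After removing h - b, the path h-g-a-b still connects them, so the edge is not a bridge.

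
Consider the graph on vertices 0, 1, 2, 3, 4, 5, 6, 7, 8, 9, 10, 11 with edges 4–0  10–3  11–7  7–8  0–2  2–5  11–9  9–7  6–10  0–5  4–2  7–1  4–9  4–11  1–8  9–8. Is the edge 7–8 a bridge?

After removing 7–8, the path 7-9-8 still connects them, so the edge is not a bridge.

No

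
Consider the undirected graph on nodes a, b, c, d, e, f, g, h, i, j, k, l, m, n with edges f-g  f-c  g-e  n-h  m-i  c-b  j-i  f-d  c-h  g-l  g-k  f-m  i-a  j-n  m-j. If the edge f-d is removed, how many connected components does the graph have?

2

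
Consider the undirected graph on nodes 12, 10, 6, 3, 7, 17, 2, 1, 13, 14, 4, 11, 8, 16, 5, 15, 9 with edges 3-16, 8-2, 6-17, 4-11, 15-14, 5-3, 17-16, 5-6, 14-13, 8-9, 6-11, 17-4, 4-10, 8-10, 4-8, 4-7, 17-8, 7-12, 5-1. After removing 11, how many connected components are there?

2

With 11 gone, the remaining components are: {13, 14, 15}; {1, 2, 3, 4, 5, 6, 7, 8, 9, 10, 12, 16, 17}.
That is 2 components.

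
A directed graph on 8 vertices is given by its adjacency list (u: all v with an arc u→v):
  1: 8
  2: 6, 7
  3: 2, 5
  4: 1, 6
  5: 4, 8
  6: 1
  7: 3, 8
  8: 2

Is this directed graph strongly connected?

From 5 we can reach every vertex (1, 2, 3, 4, 5, 6, 7, 8), and every vertex can reach 5 (1, 2, 3, 4, 5, 6, 7, 8). So the whole graph is one strongly connected component.

Yes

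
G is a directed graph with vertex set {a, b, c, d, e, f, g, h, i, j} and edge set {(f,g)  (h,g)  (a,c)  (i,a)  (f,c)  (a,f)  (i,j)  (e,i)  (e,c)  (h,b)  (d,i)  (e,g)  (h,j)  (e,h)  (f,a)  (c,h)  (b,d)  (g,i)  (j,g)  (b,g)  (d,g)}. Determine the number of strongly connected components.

2

{a, b, c, d, f, g, h, i, j} are all mutually reachable — one SCC of size 9.
{e} is an SCC by itself.
That gives 2 strongly connected components.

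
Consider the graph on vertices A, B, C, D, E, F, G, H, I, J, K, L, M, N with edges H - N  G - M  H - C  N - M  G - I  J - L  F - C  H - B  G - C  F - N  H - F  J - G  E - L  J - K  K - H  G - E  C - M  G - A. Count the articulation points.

Removing G increases the component count from 2 to 4, so G is a cut vertex.
Removing H increases the component count from 2 to 3, so H is a cut vertex.
By contrast removing E leaves 2 components; it is not a cut vertex. No other vertex is a cut vertex either.

2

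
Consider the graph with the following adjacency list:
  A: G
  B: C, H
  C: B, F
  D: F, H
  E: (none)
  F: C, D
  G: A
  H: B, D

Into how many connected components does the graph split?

3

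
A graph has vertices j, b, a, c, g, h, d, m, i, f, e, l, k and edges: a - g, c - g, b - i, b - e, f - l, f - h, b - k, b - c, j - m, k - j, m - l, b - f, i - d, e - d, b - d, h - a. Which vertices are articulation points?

Removing b increases the component count from 1 to 2, so b is a cut vertex.
By contrast removing l leaves 1 component; it is not a cut vertex. No other vertex is a cut vertex either.

b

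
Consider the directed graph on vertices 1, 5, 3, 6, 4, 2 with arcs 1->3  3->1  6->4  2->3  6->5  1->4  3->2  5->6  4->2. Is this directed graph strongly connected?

There is no directed path from 3 to 5, so the graph is not strongly connected.

No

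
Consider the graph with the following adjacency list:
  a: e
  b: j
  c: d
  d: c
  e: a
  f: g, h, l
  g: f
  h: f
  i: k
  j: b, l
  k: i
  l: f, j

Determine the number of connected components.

4

Starting from a we can reach a, e. That is one component of size 2.
Starting from i we can reach i, k. That is one component of size 2.
Starting from c we can reach c, d. That is one component of size 2.
Starting from b we can reach b, f, g, h, j, l. That is one component of size 6.
Total: 4 components.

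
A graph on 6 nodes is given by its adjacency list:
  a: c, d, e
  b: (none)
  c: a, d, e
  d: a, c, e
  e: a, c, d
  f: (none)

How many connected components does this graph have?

b is isolated — a component by itself.
f is isolated — a component by itself.
Starting from a we can reach a, c, d, e. That is one component of size 4.
Total: 3 components.

3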